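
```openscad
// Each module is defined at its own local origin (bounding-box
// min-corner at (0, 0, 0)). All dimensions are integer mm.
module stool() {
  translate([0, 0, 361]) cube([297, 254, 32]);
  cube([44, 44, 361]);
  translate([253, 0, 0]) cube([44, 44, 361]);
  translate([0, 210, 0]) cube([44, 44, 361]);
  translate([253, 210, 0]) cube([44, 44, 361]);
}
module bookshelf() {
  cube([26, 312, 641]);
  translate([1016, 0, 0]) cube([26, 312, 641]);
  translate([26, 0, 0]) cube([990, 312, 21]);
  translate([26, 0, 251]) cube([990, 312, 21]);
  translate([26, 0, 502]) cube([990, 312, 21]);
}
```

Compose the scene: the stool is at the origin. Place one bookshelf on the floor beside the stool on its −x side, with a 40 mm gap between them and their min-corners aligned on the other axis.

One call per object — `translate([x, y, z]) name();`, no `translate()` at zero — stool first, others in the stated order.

stool();
translate([-1082, 0, 0]) bookshelf();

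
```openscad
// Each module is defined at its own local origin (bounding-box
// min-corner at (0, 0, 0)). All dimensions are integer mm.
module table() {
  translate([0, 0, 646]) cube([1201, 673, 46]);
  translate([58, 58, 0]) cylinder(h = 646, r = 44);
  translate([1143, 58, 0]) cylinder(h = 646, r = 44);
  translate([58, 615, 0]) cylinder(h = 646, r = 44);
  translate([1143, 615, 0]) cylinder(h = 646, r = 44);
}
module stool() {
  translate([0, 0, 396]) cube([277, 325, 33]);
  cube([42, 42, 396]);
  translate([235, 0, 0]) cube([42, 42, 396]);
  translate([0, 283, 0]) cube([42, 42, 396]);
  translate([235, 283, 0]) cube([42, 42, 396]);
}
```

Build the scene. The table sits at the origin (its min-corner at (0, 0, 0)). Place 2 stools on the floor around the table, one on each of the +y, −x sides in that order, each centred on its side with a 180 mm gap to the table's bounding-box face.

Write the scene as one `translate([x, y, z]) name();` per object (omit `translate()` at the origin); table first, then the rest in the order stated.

table();
translate([462, 853, 0]) stool();
translate([-457, 174, 0]) stool();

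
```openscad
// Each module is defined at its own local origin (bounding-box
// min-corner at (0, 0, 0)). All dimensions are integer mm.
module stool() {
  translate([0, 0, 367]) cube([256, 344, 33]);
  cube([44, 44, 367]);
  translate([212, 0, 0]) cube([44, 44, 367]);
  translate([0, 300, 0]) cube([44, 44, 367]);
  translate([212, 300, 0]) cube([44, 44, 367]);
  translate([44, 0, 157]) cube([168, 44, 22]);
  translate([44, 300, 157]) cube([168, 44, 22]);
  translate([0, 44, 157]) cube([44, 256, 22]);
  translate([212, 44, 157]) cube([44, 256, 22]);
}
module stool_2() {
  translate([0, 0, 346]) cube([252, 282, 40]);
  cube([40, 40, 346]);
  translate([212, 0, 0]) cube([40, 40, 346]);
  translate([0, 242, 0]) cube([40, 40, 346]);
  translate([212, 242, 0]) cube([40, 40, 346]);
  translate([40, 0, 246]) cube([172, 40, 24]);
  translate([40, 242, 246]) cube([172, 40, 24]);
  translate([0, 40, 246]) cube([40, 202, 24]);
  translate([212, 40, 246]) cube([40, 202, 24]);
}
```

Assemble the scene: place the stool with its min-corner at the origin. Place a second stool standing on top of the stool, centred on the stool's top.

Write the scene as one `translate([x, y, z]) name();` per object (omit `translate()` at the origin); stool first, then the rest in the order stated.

stool();
translate([2, 31, 400]) stool_2();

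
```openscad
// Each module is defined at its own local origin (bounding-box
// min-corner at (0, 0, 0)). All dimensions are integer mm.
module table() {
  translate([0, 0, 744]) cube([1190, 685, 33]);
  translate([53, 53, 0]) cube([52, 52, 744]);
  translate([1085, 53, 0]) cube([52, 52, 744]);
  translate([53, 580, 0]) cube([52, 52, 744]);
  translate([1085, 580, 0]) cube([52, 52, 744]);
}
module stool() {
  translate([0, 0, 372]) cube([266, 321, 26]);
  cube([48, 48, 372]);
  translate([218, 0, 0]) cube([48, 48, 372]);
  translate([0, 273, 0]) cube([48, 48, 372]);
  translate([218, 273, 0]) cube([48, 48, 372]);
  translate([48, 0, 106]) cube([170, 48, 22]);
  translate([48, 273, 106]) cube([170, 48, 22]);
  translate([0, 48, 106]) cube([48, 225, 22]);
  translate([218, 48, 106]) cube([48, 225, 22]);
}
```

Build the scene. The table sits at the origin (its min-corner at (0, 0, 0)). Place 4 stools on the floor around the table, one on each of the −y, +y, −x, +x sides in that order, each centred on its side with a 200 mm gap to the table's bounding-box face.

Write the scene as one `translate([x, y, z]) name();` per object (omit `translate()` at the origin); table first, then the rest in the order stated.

table();
translate([462, -521, 0]) stool();
translate([462, 885, 0]) stool();
translate([-466, 182, 0]) stool();
translate([1390, 182, 0]) stool();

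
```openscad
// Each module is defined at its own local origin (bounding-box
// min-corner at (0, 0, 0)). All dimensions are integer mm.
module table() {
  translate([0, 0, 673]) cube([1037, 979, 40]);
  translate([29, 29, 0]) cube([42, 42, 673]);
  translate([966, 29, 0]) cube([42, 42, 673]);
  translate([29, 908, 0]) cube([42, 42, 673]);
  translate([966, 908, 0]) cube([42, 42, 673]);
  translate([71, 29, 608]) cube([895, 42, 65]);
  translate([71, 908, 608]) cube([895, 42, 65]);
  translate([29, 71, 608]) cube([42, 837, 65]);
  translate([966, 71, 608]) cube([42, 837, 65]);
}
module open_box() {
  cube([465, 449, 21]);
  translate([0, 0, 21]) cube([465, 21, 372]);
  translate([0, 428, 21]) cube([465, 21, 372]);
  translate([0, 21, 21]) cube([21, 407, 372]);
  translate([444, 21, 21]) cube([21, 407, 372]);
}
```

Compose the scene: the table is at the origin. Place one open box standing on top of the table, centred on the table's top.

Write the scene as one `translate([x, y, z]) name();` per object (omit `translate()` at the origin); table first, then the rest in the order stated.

table();
translate([286, 265, 713]) open_box();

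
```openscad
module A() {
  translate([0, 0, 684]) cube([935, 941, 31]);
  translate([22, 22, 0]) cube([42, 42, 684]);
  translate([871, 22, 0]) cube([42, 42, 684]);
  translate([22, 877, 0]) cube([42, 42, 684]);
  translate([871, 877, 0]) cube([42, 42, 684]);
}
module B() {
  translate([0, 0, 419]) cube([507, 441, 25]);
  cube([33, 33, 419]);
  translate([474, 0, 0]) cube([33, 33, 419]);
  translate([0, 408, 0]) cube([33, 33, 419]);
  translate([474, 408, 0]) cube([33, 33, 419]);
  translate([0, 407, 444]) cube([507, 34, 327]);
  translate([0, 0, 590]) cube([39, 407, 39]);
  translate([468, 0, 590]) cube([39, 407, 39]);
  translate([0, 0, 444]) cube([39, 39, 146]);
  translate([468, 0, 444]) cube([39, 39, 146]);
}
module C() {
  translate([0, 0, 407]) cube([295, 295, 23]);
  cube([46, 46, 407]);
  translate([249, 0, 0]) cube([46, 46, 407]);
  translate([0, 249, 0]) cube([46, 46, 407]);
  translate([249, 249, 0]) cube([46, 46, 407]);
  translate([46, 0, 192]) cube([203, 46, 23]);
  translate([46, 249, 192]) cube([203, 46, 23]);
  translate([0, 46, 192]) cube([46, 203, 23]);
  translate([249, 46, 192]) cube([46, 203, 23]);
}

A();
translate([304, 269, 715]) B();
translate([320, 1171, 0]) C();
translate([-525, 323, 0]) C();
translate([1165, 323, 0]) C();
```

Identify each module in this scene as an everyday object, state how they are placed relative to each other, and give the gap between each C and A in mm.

Each stool's nearest face is 230 mm from the table's bounding box.

A is a table. B is a chair. C is a stool. The chair is on top of the table. Three stools sit around the table at the +y, −x, +x sides. The gap between each stool and the table is 230 mm.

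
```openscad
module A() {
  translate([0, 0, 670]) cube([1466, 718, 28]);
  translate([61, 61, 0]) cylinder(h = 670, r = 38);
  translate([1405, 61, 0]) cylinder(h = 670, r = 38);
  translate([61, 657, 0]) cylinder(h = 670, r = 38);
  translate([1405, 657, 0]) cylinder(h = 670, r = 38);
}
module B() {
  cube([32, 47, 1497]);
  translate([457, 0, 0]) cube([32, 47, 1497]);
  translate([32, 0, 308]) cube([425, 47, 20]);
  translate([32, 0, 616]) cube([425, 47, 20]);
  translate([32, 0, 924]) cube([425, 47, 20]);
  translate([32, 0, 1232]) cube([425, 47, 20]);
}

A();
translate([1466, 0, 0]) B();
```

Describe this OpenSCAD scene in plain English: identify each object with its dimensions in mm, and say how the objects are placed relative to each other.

A is a rectangular dining table. The top is 1466×718×28 mm with its upper surface at z = 698 mm. It stands on four round legs of 76 mm diameter, each leg's bounding box inset 23 mm from the nearest pair of top edges, running from the floor to the underside of the top.

B is a wooden ladder with two side rails of 32×47 mm section and 1497 mm height, set 489 mm apart overall. Between them run 4 rectangular rungs (47 mm deep, 20 mm thick), front faces flush with the rails' −y face. The bottom of the first rung is 308 mm above the floor and each subsequent rung is 308 mm higher than the one below.

The ladder is against the table's +x side, with their −y faces flush.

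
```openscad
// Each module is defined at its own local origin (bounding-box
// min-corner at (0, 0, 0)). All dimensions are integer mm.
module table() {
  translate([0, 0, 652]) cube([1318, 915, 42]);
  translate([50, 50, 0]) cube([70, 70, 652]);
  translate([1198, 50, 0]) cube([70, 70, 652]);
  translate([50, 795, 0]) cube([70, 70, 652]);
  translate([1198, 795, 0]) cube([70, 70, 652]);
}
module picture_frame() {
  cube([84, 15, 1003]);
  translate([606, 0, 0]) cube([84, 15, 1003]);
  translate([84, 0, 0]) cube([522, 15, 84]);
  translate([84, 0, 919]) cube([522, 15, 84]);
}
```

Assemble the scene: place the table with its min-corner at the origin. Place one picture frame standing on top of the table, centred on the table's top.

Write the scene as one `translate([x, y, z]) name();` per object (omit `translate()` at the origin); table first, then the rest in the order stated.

table();
translate([314, 450, 694]) picture_frame();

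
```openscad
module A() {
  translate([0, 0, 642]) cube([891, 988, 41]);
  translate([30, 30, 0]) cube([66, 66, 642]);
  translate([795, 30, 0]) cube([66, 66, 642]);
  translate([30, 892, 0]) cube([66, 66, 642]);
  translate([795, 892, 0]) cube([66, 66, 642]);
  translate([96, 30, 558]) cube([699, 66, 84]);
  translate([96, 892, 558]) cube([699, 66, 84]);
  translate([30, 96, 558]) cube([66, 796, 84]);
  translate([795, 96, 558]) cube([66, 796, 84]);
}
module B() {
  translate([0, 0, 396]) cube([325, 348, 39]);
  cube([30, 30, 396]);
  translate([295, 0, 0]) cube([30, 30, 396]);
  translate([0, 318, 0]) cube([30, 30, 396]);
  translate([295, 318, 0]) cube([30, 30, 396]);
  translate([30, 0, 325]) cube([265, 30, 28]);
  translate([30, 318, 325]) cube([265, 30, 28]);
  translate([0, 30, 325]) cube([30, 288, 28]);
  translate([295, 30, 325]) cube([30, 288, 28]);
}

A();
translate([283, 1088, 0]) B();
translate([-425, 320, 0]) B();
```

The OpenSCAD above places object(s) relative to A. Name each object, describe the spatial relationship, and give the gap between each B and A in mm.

A is a table. B is a stool. Two stools sit around the table at the +y, −x sides. The gap between each stool and the table is 100 mm.

Each stool's nearest face is 100 mm from the table's bounding box.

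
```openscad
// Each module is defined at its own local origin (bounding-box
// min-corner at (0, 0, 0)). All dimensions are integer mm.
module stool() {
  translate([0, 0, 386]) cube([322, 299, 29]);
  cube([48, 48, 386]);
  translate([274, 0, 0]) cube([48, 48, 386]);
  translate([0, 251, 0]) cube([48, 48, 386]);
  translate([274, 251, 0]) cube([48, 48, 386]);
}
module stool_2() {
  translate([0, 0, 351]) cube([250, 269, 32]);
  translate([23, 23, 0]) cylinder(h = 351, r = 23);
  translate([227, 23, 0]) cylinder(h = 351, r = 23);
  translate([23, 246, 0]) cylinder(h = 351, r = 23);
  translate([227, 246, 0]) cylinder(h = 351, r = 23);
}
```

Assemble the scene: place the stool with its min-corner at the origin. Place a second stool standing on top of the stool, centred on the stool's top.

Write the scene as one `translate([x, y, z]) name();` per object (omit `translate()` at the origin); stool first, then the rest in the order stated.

stool();
translate([36, 15, 415]) stool_2();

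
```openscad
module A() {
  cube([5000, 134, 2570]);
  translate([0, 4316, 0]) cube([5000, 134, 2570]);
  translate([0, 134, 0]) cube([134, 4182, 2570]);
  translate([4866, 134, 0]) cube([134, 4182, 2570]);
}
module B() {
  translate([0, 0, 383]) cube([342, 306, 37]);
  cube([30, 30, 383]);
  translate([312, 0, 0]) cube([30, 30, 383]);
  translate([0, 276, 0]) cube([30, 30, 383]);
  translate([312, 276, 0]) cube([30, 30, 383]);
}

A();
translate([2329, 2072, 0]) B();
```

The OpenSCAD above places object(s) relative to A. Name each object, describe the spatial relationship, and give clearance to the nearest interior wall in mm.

Clearances: x = 2195, y = 1938; minimum 1938 mm.

A is a house frame. B is a stool. The stool sits inside the house frame, centred. The clearance to the nearest interior wall is 1938 mm.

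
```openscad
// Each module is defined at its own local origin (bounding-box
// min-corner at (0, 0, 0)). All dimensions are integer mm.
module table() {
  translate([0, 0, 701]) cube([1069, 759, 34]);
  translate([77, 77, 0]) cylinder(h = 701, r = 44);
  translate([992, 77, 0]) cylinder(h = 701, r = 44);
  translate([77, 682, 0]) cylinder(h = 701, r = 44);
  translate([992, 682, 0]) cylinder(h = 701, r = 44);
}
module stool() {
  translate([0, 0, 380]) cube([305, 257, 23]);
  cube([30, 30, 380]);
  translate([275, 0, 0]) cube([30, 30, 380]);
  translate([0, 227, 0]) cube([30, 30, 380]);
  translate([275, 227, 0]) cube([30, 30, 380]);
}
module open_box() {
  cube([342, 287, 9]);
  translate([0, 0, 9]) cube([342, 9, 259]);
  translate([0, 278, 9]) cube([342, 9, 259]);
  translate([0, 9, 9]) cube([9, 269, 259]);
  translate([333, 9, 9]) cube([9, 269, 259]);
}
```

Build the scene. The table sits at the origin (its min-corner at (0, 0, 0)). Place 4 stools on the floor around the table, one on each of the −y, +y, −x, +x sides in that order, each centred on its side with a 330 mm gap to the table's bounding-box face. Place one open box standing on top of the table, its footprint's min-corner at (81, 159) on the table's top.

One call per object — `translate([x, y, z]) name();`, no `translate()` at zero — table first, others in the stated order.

table();
translate([382, -587, 0]) stool();
translate([382, 1089, 0]) stool();
translate([-635, 251, 0]) stool();
translate([1399, 251, 0]) stool();
translate([81, 159, 735]) open_box();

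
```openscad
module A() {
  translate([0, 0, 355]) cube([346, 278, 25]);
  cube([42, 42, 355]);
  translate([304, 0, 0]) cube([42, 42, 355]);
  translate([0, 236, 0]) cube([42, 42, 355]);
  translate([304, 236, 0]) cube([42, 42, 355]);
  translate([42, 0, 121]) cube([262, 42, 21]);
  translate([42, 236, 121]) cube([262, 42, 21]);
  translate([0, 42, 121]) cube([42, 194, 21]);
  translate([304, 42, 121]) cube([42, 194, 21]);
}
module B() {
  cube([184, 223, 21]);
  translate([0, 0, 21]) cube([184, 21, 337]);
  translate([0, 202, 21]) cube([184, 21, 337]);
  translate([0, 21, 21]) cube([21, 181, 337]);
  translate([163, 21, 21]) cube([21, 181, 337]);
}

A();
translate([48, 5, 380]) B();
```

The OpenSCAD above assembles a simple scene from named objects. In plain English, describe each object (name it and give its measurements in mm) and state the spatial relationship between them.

A is a four-legged stool. The seat is 346×278 mm, 25 mm thick, top at z = 380 mm. It stands on four square legs, each 42×42 mm in cross-section, from z = 0 to the seat underside, each flush with a corner of the seat. Four stretchers, 42 mm wide and 21 mm tall, connect adjacent legs with their undersides at z = 121 mm, each running between the inner faces of the legs it joins and aligned with the legs' outer faces on the other axis.

B is an open-topped rectangular box: outside dimensions 184×223×358 mm, with a uniform wall and base thickness of 21 mm. The base is a full 184×223 slab on the floor; four walls sit on top of the base. The front and back walls (the −y and +y sides) span the full width; the two side walls fit between them.

The open box is on top of the stool.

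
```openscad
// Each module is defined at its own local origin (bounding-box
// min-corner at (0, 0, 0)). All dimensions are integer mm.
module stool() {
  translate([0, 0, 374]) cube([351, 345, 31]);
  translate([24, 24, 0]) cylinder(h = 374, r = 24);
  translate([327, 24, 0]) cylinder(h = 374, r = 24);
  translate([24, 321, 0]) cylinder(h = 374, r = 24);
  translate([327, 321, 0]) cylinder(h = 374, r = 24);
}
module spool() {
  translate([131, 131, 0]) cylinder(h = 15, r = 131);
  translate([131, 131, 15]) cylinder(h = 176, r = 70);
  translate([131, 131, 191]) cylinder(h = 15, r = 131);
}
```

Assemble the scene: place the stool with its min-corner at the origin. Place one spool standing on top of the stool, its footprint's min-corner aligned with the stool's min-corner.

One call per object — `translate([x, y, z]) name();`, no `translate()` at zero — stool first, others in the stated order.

stool();
translate([0, 0, 405]) spool();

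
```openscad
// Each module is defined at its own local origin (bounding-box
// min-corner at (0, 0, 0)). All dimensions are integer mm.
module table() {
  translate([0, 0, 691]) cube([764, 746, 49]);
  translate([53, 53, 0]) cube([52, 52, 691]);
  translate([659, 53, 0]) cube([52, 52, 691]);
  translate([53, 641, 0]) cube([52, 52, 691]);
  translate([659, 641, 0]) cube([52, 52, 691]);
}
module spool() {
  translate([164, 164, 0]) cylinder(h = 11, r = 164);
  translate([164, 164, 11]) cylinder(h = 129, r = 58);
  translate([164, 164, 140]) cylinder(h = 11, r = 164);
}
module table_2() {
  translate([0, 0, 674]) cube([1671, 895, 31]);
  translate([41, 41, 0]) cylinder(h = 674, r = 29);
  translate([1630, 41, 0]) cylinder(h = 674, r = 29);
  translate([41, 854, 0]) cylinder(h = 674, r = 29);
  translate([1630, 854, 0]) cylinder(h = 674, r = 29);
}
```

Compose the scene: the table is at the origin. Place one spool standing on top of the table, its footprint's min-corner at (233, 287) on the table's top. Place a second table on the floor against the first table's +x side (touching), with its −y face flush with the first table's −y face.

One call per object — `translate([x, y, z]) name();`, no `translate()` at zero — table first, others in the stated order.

table();
translate([233, 287, 740]) spool();
translate([764, 0, 0]) table_2();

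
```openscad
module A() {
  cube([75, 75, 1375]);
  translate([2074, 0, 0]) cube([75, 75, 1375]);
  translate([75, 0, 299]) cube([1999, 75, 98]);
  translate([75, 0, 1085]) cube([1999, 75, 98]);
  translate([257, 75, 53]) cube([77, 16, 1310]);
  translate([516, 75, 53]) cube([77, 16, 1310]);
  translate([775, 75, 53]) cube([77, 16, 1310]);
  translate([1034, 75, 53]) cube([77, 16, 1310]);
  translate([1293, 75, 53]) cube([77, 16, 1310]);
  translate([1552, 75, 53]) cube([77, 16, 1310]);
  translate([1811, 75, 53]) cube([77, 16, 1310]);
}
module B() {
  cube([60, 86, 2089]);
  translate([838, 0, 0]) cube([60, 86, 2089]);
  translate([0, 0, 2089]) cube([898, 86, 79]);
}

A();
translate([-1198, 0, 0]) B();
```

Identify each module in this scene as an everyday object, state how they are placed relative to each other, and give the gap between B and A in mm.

A is a fence section. B is a door frame. The door frame is on the floor beside the fence section on its −x side. The gap between the door frame and the fence section is 300 mm.

The door frame's nearest face is 300 mm from the fence section's −x face.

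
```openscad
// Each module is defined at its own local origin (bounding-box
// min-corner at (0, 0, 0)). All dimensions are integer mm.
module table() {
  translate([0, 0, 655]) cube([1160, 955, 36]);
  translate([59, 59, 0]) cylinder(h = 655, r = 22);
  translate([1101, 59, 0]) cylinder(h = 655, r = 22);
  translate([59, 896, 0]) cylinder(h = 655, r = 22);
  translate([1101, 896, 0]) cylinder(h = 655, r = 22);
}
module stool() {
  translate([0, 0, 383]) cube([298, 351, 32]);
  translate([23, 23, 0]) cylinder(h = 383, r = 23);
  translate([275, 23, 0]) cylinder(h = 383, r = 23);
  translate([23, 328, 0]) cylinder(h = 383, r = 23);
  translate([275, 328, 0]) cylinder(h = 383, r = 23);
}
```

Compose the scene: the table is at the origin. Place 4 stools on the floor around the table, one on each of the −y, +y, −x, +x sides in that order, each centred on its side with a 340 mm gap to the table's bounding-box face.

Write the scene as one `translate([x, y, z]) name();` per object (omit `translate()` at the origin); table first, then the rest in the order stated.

table();
translate([431, -691, 0]) stool();
translate([431, 1295, 0]) stool();
translate([-638, 302, 0]) stool();
translate([1500, 302, 0]) stool();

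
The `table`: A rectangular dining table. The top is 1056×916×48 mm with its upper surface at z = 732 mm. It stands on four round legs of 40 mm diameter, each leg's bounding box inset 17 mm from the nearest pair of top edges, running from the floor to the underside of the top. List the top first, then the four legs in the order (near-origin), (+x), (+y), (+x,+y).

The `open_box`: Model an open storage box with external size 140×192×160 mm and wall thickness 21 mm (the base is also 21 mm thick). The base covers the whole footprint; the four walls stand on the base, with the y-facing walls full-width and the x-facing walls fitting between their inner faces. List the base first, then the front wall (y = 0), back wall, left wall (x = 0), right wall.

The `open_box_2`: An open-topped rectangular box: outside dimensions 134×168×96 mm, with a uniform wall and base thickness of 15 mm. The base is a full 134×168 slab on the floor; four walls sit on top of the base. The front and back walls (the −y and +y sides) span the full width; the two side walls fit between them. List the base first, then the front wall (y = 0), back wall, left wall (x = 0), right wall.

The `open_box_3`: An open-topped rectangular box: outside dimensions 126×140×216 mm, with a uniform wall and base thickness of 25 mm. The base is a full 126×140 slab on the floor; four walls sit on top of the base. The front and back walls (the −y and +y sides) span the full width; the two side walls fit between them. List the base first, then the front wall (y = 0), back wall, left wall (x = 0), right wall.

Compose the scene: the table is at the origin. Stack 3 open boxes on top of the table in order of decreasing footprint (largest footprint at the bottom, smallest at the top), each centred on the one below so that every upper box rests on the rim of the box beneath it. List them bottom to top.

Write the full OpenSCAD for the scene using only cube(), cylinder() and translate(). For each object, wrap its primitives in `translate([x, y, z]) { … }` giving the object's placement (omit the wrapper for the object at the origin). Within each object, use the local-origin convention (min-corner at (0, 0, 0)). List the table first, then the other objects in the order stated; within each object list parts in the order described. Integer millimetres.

translate([0, 0, 684]) cube([1056, 916, 48]);
translate([37, 37, 0]) cylinder(h = 684, r = 20);
translate([1019, 37, 0]) cylinder(h = 684, r = 20);
translate([37, 879, 0]) cylinder(h = 684, r = 20);
translate([1019, 879, 0]) cylinder(h = 684, r = 20);
translate([458, 362, 732]) {
  cube([140, 192, 21]);
  translate([0, 0, 21]) cube([140, 21, 139]);
  translate([0, 171, 21]) cube([140, 21, 139]);
  translate([0, 21, 21]) cube([21, 150, 139]);
  translate([119, 21, 21]) cube([21, 150, 139]);
}
translate([461, 374, 892]) {
  cube([134, 168, 15]);
  translate([0, 0, 15]) cube([134, 15, 81]);
  translate([0, 153, 15]) cube([134, 15, 81]);
  translate([0, 15, 15]) cube([15, 138, 81]);
  translate([119, 15, 15]) cube([15, 138, 81]);
}
translate([465, 388, 988]) {
  cube([126, 140, 25]);
  translate([0, 0, 25]) cube([126, 25, 191]);
  translate([0, 115, 25]) cube([126, 25, 191]);
  translate([0, 25, 25]) cube([25, 90, 191]);
  translate([101, 25, 25]) cube([25, 90, 191]);
}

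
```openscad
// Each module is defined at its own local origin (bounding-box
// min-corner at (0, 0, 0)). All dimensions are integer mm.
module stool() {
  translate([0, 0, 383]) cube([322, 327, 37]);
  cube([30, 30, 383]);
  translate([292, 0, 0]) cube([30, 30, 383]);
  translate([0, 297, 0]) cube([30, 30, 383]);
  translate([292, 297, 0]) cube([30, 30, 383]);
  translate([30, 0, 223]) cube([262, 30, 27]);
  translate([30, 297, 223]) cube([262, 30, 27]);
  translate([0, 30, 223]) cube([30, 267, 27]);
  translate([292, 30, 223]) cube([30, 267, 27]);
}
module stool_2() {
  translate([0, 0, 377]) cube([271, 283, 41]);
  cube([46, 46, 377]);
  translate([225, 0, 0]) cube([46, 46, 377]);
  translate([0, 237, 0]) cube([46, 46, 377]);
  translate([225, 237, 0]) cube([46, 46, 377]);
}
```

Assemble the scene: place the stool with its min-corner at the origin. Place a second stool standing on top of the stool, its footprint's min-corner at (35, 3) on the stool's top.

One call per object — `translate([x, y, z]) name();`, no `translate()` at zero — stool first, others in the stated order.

stool();
translate([35, 3, 420]) stool_2();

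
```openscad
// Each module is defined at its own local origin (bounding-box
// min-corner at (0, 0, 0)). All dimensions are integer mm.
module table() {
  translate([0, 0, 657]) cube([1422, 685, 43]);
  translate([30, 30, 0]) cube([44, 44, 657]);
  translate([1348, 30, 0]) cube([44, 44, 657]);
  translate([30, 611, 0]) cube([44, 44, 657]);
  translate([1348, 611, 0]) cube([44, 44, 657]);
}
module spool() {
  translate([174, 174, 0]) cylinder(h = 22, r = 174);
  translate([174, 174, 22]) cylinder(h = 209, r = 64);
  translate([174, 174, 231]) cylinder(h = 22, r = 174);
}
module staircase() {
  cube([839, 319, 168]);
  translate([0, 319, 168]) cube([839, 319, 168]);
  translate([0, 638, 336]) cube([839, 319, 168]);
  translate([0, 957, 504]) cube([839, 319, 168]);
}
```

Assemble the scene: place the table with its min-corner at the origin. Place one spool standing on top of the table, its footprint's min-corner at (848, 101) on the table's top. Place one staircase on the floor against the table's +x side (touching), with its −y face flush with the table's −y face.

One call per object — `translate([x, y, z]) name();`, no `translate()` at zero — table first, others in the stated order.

table();
translate([848, 101, 700]) spool();
translate([1422, 0, 0]) staircase();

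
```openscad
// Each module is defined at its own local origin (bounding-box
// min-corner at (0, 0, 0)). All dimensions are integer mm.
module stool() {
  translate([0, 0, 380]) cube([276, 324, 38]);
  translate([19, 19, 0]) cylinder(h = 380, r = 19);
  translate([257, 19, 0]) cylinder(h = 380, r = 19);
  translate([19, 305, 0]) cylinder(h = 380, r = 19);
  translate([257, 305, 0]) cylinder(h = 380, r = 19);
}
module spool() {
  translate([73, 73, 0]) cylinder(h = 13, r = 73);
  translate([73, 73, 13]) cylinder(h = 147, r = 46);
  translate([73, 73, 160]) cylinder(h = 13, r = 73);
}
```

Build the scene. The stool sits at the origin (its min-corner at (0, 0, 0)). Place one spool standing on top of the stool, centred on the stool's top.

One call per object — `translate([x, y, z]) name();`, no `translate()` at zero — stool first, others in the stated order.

stool();
translate([65, 89, 418]) spool();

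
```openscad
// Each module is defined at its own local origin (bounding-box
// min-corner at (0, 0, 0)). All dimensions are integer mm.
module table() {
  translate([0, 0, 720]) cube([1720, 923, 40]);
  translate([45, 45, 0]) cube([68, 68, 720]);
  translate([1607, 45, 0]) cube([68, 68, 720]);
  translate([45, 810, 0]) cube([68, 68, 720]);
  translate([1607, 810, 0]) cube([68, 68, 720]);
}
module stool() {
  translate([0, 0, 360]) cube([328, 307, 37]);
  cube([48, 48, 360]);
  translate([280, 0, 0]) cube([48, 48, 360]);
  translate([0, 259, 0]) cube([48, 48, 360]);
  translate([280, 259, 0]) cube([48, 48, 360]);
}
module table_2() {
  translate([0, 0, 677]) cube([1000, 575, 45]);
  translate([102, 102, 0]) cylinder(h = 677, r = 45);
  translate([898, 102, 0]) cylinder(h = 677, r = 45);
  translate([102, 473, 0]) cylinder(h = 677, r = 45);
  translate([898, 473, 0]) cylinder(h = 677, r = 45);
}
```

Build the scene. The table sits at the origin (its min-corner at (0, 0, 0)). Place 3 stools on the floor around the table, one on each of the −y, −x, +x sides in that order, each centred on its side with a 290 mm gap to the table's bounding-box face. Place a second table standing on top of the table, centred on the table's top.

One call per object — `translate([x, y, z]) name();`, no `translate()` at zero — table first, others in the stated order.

table();
translate([696, -597, 0]) stool();
translate([-618, 308, 0]) stool();
translate([2010, 308, 0]) stool();
translate([360, 174, 760]) table_2();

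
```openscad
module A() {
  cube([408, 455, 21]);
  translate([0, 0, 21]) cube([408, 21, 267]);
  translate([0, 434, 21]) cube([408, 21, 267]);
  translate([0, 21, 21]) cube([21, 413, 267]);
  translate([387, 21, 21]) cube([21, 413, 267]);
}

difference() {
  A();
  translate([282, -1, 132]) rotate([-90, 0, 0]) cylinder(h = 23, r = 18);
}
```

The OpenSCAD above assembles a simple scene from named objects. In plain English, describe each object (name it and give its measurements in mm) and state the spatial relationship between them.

A is an open-topped rectangular box: outside dimensions 408×455×288 mm, with a uniform wall and base thickness of 21 mm. The base is a full 408×455 slab on the floor; four walls sit on top of the base. The front and back walls (the −y and +y sides) span the full width; the two side walls fit between them.

The open box has a circular hole of radius 18 mm through its front wall, centred at (x = 282, z = 132).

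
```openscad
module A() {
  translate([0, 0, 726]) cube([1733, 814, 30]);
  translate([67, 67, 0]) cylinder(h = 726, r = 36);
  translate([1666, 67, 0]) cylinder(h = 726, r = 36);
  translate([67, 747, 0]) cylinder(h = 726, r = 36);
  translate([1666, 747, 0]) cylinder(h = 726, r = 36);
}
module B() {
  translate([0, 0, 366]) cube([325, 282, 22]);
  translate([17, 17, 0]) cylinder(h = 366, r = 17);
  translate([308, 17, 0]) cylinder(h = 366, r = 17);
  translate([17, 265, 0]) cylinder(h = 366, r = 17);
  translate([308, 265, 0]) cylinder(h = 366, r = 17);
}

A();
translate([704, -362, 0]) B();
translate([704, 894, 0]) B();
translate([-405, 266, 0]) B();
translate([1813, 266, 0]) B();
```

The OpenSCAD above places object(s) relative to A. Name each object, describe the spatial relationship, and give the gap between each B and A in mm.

Each stool's nearest face is 80 mm from the table's bounding box.

A is a table. B is a stool. Four stools sit around the table at the −y, +y, −x, +x sides. The gap between each stool and the table is 80 mm.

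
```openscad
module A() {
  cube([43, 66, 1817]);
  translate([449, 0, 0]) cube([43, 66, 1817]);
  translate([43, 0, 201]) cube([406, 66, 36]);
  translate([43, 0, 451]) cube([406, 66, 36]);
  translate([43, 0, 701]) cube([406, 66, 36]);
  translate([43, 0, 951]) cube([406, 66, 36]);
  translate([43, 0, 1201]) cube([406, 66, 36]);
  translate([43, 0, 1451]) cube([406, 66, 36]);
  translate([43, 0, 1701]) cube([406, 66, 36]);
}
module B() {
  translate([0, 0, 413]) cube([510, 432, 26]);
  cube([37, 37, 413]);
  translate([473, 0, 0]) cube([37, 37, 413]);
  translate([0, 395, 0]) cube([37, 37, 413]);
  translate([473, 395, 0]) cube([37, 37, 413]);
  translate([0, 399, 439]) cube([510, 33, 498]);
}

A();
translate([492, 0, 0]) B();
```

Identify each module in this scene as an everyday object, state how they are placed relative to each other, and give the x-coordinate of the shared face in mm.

A is a ladder. B is a chair. The chair is against the ladder's +x side, with their −y faces flush. The x-coordinate of the shared face is 492 mm.

The ladder's +x face and the chair's −x face are both at x = 492 mm.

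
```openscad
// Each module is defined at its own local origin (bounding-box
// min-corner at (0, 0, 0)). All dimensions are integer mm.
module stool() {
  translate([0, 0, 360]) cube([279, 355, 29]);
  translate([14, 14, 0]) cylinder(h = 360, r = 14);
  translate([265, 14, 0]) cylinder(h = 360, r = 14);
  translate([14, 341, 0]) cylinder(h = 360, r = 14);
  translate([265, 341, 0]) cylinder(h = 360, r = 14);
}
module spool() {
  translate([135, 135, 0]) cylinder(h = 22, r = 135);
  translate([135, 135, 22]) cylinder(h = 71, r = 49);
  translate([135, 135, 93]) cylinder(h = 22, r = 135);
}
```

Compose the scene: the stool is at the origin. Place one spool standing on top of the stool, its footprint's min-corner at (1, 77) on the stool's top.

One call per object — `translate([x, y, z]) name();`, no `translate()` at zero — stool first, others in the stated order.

stool();
translate([1, 77, 389]) spool();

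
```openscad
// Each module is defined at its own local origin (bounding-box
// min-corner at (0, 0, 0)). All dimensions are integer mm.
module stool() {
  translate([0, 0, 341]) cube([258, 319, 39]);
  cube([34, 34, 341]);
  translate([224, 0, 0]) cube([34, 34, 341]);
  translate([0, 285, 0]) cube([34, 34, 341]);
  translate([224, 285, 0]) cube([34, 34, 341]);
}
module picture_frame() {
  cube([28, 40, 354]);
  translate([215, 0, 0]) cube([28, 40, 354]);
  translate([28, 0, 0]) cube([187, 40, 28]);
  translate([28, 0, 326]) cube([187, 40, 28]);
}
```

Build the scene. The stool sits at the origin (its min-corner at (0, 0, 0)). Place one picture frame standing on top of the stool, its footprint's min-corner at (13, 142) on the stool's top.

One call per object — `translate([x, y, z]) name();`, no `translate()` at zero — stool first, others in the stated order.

stool();
translate([13, 142, 380]) picture_frame();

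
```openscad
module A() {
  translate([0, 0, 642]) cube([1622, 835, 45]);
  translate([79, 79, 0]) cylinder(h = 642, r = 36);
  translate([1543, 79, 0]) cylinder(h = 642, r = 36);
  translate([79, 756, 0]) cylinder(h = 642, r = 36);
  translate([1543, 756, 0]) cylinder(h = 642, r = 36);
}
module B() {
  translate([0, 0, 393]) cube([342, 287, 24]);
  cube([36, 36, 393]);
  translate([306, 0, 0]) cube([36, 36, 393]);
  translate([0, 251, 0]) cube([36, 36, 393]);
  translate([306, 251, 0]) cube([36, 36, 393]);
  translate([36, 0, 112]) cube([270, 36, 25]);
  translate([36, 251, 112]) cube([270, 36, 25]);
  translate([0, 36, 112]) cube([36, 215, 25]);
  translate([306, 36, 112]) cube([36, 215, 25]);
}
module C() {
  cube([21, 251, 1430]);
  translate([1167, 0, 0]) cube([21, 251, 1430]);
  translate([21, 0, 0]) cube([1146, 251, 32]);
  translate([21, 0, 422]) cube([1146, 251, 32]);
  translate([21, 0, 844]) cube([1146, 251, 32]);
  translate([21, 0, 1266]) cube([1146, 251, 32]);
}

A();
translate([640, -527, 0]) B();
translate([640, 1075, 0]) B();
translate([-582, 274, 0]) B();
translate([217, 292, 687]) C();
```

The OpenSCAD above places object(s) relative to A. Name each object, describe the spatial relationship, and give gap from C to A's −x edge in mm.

A is a table. B is a stool. C is a bookshelf. Three stools sit around the table at the −y, +y, −x sides. The bookshelf is on top of the table, centred. The gap from the bookshelf to the table's −x edge is 217 mm.

The bookshelf's min-x is at 217; the table's min-x is 0; gap = 217 mm.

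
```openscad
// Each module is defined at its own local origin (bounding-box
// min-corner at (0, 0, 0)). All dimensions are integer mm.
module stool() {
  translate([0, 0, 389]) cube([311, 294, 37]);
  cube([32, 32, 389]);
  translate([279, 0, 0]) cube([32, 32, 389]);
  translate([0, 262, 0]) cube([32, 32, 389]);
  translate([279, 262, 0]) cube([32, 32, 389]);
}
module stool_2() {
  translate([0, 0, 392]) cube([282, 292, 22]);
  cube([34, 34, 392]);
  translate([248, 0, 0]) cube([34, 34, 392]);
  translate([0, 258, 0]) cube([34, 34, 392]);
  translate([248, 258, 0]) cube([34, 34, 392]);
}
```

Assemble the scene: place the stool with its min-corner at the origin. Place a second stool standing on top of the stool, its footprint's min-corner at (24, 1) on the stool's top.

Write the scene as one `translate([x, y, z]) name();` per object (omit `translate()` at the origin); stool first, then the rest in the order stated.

stool();
translate([24, 1, 426]) stool_2();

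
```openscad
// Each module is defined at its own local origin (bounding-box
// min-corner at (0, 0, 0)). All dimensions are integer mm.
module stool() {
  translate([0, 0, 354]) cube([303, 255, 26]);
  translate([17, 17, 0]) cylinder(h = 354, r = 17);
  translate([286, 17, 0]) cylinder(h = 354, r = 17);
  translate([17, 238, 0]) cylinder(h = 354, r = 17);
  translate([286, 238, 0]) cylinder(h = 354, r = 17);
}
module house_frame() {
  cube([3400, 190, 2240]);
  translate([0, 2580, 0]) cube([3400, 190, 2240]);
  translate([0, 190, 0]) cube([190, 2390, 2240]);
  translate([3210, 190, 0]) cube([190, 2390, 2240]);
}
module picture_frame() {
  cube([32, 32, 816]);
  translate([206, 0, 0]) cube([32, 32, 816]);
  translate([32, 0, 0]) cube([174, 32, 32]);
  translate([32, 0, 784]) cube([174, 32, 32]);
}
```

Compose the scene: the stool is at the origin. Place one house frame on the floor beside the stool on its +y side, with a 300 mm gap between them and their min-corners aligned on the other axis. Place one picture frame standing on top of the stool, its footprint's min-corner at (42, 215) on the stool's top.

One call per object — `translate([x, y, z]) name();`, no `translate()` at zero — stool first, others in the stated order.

stool();
translate([0, 555, 0]) house_frame();
translate([42, 215, 380]) picture_frame();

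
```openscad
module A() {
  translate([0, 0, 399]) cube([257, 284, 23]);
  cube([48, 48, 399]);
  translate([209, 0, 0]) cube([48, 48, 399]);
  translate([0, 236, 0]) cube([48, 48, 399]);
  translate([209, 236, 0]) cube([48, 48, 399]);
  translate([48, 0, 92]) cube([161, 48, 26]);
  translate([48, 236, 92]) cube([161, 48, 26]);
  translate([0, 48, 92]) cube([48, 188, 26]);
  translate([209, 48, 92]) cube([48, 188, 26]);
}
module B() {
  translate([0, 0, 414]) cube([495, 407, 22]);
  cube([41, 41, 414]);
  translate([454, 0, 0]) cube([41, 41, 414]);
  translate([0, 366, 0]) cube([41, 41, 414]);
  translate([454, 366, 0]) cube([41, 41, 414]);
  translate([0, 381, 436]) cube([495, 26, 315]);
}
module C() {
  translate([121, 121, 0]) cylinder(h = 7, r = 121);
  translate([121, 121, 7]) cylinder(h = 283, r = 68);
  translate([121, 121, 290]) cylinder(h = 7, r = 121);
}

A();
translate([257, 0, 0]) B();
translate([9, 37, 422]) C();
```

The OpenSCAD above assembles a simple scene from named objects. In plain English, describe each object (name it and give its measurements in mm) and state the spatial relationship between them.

A is a four-legged stool. The seat is 257×284 mm, 23 mm thick, top at z = 422 mm. It stands on four square legs, each 48×48 mm in cross-section, from z = 0 to the seat underside, each flush with a corner of the seat. Four stretchers, 48 mm wide and 26 mm tall, connect adjacent legs with their undersides at z = 92 mm, each running between the inner faces of the legs it joins and aligned with the legs' outer faces on the other axis.

B is a chair: 495×407 mm seat, 22 mm thick, top at z = 436 mm, on four 41 mm square corner legs flush with the seat edges. A 26 mm thick backrest slab spans the full seat width, extending 315 mm above the seat top, its back face flush with the seat's +y edge.

C is a spool: two coaxial disc flanges of radius 121 mm and thickness 7 mm, joined by a core cylinder of radius 68 mm and height 283 mm. The lower flange rests on z = 0 and the three cylinders share a vertical axis.

The chair is against the stool's +x side, with their −y faces flush. The spool is on top of the stool.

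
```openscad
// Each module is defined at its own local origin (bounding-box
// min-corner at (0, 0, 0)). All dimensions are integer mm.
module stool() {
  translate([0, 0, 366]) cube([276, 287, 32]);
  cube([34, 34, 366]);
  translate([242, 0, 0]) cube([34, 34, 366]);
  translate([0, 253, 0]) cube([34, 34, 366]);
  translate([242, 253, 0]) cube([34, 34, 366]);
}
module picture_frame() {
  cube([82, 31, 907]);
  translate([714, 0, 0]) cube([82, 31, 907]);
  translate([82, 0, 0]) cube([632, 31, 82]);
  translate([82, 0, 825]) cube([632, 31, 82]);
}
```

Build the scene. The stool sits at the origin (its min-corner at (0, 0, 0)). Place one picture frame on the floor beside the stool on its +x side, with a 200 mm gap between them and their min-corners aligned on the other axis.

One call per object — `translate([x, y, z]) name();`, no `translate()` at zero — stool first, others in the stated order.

stool();
translate([476, 0, 0]) picture_frame();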